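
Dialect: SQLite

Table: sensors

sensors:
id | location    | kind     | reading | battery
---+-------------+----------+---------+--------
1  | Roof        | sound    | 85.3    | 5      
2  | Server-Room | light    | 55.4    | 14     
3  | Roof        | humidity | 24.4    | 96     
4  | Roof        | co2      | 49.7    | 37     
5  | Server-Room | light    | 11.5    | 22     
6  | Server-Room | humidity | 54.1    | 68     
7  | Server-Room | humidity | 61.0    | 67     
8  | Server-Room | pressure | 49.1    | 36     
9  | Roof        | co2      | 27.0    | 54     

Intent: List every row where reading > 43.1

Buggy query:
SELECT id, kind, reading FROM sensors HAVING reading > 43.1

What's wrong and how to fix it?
Bug: This is a non-aggregate query (no GROUP BY, no aggregates), so in SQLite the HAVING clause is invalid here; a row-level condition belongs in WHERE

Fix: Replace HAVING with WHERE since the condition applies to individual rows

Corrected query:
SELECT id, kind, reading FROM sensors WHERE reading > 43.1

Result:
id | kind     | reading
---+----------+--------
1  | sound    | 85.3   
2  | light    | 55.4   
4  | co2      | 49.7   
6  | humidity | 54.1   
7  | humidity | 61     
8  | pressure | 49.1   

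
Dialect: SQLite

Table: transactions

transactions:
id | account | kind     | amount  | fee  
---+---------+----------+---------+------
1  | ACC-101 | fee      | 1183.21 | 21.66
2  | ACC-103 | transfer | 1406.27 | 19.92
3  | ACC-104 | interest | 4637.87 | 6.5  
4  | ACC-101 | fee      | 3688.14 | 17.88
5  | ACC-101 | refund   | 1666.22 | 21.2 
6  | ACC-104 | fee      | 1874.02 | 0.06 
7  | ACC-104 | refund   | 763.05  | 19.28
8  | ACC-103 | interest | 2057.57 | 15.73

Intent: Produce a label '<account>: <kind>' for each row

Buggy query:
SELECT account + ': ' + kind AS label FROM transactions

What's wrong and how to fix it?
Bug: '+' is numeric addition; on text columns SQLite converts them to 0 instead of concatenating

Fix: Replace + with || to concatenate text

Corrected query:
SELECT account || ': ' || kind AS label FROM transactions

Result:
label            
-----------------
ACC-101: fee     
ACC-103: transfer
ACC-104: interest
ACC-101: fee     
ACC-101: refund  
ACC-104: fee     
ACC-104: refund  
ACC-103: interest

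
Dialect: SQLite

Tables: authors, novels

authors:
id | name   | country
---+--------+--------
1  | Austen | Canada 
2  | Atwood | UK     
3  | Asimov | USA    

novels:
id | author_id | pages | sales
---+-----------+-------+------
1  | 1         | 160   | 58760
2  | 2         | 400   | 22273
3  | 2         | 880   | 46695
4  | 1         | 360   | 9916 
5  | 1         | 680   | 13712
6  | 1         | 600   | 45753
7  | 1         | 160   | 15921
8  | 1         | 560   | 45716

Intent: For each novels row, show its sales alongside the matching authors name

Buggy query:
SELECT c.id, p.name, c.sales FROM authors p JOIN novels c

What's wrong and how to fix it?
Bug: JOIN with no ON clause produces a cartesian product; every novels row pairs with every authors row

Fix: Specify the join condition linking the foreign key to the parent id

Corrected query:
SELECT c.id, p.name, c.sales FROM authors p JOIN novels c ON c.author_id = p.id

Result:
id | name   | sales
---+--------+------
1  | Austen | 58760
2  | Atwood | 22273
3  | Atwood | 46695
4  | Austen | 9916 
5  | Austen | 13712
6  | Austen | 45753
7  | Austen | 15921
8  | Austen | 45716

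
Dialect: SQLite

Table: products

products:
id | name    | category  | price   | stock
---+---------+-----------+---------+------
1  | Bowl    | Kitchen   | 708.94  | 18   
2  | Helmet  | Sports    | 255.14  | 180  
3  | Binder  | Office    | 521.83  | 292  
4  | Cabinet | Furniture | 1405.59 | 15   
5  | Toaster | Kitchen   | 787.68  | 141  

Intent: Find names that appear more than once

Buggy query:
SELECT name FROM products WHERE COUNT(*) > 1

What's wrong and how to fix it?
Bug: WHERE can't reference COUNT(*); aggregates are computed after WHERE

Fix: GROUP BY name, then filter groups with HAVING COUNT(*) > 1

Corrected query:
SELECT name FROM products GROUP BY name HAVING COUNT(*) > 1

Result:
(no rows)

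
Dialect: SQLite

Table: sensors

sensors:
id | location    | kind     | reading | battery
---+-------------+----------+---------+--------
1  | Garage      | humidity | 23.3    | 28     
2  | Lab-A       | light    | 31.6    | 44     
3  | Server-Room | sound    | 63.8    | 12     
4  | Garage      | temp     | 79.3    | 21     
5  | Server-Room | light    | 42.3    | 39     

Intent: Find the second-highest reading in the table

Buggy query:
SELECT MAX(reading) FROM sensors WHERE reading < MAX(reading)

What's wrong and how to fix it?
Bug: The inner MAX is an aggregate inside WHERE, which is not allowed

Fix: Put the inner MAX in a scalar subquery

Corrected query:
SELECT MAX(reading) FROM sensors WHERE reading < (SELECT MAX(reading) FROM sensors)

Result:
MAX(reading)
------------
63.8        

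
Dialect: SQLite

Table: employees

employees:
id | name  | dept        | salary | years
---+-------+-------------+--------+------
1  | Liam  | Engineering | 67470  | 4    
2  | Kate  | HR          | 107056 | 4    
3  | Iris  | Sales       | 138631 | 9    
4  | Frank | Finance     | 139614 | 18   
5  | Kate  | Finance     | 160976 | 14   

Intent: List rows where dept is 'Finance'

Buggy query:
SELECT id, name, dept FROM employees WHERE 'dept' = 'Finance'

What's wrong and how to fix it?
Bug: 'dept' in single quotes is a string literal, not the column; the comparison is literal-vs-literal and never true

Fix: Reference the column as dept without single quotes

Corrected query:
SELECT id, name, dept FROM employees WHERE dept = 'Finance'

Result:
id | name  | dept   
---+-------+--------
4  | Frank | Finance
5  | Kate  | Finance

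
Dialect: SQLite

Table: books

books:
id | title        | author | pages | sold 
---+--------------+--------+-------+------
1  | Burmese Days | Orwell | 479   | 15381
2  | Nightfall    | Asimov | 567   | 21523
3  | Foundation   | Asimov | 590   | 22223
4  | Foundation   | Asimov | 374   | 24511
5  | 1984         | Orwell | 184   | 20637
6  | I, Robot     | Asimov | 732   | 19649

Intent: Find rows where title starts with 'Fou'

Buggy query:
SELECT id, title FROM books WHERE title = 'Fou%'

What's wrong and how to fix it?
Bug: '=' compares the literal string including the % character; pattern matching needs LIKE

Fix: Replace '=' with LIKE so 'Fou%' is treated as a pattern

Corrected query:
SELECT id, title FROM books WHERE title LIKE 'Fou%'

Result:
id | title     
---+-----------
3  | Foundation
4  | Foundation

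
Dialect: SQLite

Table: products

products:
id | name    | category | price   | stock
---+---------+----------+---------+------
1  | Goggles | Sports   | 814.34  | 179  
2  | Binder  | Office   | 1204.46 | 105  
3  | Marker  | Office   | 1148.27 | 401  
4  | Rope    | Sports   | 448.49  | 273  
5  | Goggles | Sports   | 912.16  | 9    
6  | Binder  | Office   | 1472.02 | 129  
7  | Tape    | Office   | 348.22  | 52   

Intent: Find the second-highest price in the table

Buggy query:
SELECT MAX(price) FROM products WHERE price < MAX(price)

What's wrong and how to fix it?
Bug: The inner MAX is an aggregate inside WHERE, which is not allowed

Fix: Compute the overall MAX in a subquery, then take MAX of rows below it

Corrected query:
SELECT MAX(price) FROM products WHERE price < (SELECT MAX(price) FROM products)

Result:
MAX(price)
----------
1204.46   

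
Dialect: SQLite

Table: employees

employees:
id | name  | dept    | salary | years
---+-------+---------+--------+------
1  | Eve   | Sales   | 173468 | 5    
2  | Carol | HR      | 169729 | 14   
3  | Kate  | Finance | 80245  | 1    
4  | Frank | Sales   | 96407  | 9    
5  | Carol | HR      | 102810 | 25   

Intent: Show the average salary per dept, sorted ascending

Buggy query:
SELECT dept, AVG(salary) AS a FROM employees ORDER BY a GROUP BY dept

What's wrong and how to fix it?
Bug: ORDER BY appears before GROUP BY; SQL clause order requires GROUP BY first

Fix: Reorder: SELECT … FROM … GROUP BY … ORDER BY …

Corrected query:
SELECT dept, AVG(salary) AS a FROM employees GROUP BY dept ORDER BY a

Result:
dept    | a       
--------+---------
Finance | 80245   
Sales   | 134937.5
HR      | 136269.5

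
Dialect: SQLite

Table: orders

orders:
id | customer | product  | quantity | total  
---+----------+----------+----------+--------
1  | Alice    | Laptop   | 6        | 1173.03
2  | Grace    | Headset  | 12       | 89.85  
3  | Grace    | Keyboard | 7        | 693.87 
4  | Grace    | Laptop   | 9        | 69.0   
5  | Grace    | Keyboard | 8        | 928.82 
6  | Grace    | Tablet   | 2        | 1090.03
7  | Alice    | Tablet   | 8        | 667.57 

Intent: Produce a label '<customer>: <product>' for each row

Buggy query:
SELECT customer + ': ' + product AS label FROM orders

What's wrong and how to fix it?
Bug: '+' is numeric addition; on text columns SQLite converts them to 0 instead of concatenating

Fix: Use the || operator for string concatenation

Corrected query:
SELECT customer || ': ' || product AS label FROM orders

Result:
label          
---------------
Alice: Laptop  
Grace: Headset 
Grace: Keyboard
Grace: Laptop  
Grace: Keyboard
Grace: Tablet  
Alice: Tablet  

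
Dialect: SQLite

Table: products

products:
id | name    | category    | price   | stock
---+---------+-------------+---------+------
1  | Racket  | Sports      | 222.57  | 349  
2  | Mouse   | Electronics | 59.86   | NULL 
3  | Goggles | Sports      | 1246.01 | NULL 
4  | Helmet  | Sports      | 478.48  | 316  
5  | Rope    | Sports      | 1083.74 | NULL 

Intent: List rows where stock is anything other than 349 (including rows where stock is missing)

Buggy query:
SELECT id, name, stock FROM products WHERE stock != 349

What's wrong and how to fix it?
Bug: 'stock != 349' is unknown when stock is NULL, so NULL rows are silently excluded

Fix: Handle NULL separately with IS NULL alongside the inequality

Corrected query:
SELECT id, name, stock FROM products WHERE stock != 349 OR stock IS NULL

Result:
id | name    | stock
---+---------+------
2  | Mouse   | NULL 
3  | Goggles | NULL 
4  | Helmet  | 316  
5  | Rope    | NULL 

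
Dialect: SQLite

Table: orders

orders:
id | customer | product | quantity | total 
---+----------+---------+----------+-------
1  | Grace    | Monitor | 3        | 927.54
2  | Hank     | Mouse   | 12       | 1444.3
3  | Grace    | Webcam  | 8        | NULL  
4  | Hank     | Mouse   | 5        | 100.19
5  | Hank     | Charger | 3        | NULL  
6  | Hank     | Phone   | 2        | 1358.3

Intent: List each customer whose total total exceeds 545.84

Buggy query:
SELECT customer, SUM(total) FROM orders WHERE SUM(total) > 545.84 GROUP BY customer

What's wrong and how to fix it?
Bug: WHERE runs before GROUP BY, so aggregates aren't available there

Fix: Move the aggregate condition to a HAVING clause

Corrected query:
SELECT customer, SUM(total) FROM orders GROUP BY customer HAVING SUM(total) > 545.84

Result:
customer | SUM(total)
---------+-----------
Grace    | 927.54    
Hank     | 2902.79   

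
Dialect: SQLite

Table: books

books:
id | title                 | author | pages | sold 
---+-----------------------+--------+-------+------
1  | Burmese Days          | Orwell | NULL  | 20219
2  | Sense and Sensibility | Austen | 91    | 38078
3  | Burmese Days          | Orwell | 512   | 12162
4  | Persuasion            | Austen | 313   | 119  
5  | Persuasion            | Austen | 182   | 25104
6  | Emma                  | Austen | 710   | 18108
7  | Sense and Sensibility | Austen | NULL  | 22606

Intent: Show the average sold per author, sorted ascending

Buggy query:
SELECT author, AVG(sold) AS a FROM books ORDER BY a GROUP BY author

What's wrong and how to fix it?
Bug: GROUP BY must precede ORDER BY

Fix: Reorder: SELECT … FROM … GROUP BY … ORDER BY …

Corrected query:
SELECT author, AVG(sold) AS a FROM books GROUP BY author ORDER BY a

Result:
author | a      
-------+--------
Orwell | 16190.5
Austen | 20803  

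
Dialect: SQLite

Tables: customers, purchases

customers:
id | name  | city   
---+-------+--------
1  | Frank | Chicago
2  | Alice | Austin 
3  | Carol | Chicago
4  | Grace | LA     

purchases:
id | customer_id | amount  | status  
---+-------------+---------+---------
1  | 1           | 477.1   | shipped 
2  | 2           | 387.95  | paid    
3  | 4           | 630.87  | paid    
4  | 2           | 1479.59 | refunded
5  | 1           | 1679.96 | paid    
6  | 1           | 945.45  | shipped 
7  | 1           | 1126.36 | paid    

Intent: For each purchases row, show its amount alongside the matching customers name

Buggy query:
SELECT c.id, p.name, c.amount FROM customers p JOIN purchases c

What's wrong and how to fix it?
Bug: Missing join condition: each purchases row is matched to all customers rows instead of just its own

Fix: Add ON c.customer_id = p.id to the JOIN

Corrected query:
SELECT c.id, p.name, c.amount FROM customers p JOIN purchases c ON c.customer_id = p.id

Result:
id | name  | amount 
---+-------+--------
1  | Frank | 477.1  
2  | Alice | 387.95 
3  | Grace | 630.87 
4  | Alice | 1479.59
5  | Frank | 1679.96
6  | Frank | 945.45 
7  | Frank | 1126.36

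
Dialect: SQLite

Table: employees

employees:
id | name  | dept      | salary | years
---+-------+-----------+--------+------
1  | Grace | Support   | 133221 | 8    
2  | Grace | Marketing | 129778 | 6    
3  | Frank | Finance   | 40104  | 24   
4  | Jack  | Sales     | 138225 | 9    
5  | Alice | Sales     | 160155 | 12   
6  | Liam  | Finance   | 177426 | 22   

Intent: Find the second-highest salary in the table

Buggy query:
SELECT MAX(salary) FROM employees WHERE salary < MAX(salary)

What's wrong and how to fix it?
Bug: The inner MAX is an aggregate inside WHERE, which is not allowed

Fix: Compute the overall MAX in a subquery, then take MAX of rows below it

Corrected query:
SELECT MAX(salary) FROM employees WHERE salary < (SELECT MAX(salary) FROM employees)

Result:
MAX(salary)
-----------
160155     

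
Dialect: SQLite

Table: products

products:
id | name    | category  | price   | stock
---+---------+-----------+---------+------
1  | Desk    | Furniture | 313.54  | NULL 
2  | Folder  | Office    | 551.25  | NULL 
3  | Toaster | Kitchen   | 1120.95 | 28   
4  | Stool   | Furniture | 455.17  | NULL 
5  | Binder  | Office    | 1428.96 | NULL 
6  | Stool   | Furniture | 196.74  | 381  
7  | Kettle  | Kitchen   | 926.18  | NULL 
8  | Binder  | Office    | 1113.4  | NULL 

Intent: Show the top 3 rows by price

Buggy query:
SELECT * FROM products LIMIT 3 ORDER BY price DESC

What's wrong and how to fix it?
Bug: LIMIT must come after ORDER BY

Fix: Swap the clauses: ORDER BY first, then LIMIT

Corrected query:
SELECT * FROM products ORDER BY price DESC LIMIT 3

Result:
id | name    | category | price   | stock
---+---------+----------+---------+------
5  | Binder  | Office   | 1428.96 | NULL 
3  | Toaster | Kitchen  | 1120.95 | 28   
8  | Binder  | Office   | 1113.4  | NULL 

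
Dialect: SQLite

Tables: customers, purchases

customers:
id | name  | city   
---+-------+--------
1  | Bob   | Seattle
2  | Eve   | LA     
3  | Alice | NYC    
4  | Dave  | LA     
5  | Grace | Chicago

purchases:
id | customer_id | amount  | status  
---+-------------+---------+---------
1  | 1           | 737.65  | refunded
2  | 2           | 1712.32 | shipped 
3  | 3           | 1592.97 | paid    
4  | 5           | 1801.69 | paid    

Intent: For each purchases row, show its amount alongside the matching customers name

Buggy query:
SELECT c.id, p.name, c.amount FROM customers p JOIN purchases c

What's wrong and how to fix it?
Bug: Missing join condition: each purchases row is matched to all customers rows instead of just its own

Fix: Add ON c.customer_id = p.id to the JOIN

Corrected query:
SELECT c.id, p.name, c.amount FROM customers p JOIN purchases c ON c.customer_id = p.id

Result:
id | name  | amount 
---+-------+--------
1  | Bob   | 737.65 
2  | Eve   | 1712.32
3  | Alice | 1592.97
4  | Grace | 1801.69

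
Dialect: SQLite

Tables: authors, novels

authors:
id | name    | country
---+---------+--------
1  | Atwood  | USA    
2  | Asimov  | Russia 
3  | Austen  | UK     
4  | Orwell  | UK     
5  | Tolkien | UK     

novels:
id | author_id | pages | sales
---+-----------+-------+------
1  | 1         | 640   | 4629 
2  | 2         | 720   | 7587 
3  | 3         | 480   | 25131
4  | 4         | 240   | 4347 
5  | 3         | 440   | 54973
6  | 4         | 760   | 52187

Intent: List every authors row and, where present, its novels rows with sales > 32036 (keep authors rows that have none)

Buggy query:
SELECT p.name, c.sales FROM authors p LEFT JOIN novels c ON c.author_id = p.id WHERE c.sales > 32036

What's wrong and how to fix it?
Bug: Filtering c.sales in WHERE discards the NULL rows produced by LEFT JOIN, turning it into an inner join

Fix: Move the right-table condition into the ON clause so unmatched parents are kept

Corrected query:
SELECT p.name, c.sales FROM authors p LEFT JOIN novels c ON c.author_id = p.id AND c.sales > 32036

Result:
name    | sales
--------+------
Atwood  | NULL 
Asimov  | NULL 
Austen  | 54973
Orwell  | 52187
Tolkien | NULL 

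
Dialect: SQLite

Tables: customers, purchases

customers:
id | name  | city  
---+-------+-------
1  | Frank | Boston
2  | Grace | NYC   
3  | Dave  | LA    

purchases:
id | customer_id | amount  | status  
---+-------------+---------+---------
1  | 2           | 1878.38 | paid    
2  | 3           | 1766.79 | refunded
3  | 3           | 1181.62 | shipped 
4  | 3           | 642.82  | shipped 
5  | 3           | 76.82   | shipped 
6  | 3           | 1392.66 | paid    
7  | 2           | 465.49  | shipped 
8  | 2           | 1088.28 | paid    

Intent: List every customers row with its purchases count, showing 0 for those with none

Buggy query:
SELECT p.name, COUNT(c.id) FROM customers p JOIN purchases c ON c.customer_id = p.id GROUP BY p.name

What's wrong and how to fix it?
Bug: INNER JOIN drops customers rows that have no matching purchases rows

Fix: Use LEFT JOIN so parents without children still appear (COUNT(c.id) gives 0)

Corrected query:
SELECT p.name, COUNT(c.id) FROM customers p LEFT JOIN purchases c ON c.customer_id = p.id GROUP BY p.name

Result:
name  | COUNT(c.id)
------+------------
Dave  | 5          
Frank | 0          
Grace | 3          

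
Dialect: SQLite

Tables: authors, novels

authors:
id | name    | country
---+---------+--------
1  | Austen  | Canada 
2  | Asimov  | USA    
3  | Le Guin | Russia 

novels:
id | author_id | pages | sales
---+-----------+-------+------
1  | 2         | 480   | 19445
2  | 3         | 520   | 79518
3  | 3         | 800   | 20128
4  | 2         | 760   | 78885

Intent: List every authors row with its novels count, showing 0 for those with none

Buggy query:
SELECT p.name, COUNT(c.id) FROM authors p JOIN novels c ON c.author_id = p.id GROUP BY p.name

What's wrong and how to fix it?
Bug: An inner join excludes parents with zero children

Fix: Switch to LEFT JOIN to retain unmatched parent rows

Corrected query:
SELECT p.name, COUNT(c.id) FROM authors p LEFT JOIN novels c ON c.author_id = p.id GROUP BY p.name

Result:
name    | COUNT(c.id)
--------+------------
Asimov  | 2          
Austen  | 0          
Le Guin | 2          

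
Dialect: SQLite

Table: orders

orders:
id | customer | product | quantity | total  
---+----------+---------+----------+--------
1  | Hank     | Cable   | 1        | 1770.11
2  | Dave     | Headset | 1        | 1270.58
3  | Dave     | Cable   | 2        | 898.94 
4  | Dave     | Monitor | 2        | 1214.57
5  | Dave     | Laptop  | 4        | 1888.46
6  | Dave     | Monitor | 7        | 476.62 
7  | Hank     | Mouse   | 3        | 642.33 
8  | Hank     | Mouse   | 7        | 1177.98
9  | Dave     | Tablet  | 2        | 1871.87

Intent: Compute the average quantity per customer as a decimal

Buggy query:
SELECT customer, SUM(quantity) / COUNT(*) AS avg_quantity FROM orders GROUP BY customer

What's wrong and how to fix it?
Bug: Both operands are integers, so '/' performs integer division and truncates

Fix: Multiply by 1.0 (or CAST to REAL) to force floating-point division

Corrected query:
SELECT customer, SUM(quantity) * 1.0 / COUNT(*) AS avg_quantity FROM orders GROUP BY customer

Result:
customer | avg_quantity
---------+-------------
Dave     | 3           
Hank     | 3.666667    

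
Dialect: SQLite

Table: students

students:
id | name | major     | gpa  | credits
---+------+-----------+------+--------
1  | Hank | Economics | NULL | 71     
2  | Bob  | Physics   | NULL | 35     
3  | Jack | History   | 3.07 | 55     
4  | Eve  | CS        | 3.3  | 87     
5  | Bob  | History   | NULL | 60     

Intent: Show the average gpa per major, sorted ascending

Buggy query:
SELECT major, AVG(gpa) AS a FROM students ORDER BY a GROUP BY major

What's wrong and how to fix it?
Bug: ORDER BY appears before GROUP BY; SQL clause order requires GROUP BY first

Fix: Move ORDER BY to the end, after GROUP BY

Corrected query:
SELECT major, AVG(gpa) AS a FROM students GROUP BY major ORDER BY a

Result:
major     | a   
----------+-----
Economics | NULL
Physics   | NULL
History   | 3.07
CS        | 3.3 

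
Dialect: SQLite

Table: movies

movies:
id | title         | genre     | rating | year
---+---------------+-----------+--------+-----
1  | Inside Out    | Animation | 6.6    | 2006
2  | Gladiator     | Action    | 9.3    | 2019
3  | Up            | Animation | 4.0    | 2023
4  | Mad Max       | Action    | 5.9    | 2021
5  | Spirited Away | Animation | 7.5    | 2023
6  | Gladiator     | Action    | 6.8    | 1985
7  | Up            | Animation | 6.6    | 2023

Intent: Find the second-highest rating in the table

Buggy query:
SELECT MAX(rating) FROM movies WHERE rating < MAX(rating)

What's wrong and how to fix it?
Bug: MAX(rating) on the right of the comparison is an aggregate-in-WHERE error

Fix: Put the inner MAX in a scalar subquery

Corrected query:
SELECT MAX(rating) FROM movies WHERE rating < (SELECT MAX(rating) FROM movies)

Result:
MAX(rating)
-----------
7.5        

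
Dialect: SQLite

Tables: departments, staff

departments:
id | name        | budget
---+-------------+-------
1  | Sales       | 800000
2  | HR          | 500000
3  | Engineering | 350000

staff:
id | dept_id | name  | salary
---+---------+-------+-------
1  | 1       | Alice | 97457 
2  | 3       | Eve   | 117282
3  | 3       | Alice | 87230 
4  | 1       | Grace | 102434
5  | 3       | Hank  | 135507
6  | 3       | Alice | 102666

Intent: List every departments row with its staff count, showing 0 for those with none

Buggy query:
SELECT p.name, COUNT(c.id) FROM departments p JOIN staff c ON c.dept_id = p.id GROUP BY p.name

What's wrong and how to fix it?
Bug: INNER JOIN drops departments rows that have no matching staff rows

Fix: Use LEFT JOIN so parents without children still appear (COUNT(c.id) gives 0)

Corrected query:
SELECT p.name, COUNT(c.id) FROM departments p LEFT JOIN staff c ON c.dept_id = p.id GROUP BY p.name

Result:
name        | COUNT(c.id)
------------+------------
Engineering | 4          
HR          | 0          
Sales       | 2          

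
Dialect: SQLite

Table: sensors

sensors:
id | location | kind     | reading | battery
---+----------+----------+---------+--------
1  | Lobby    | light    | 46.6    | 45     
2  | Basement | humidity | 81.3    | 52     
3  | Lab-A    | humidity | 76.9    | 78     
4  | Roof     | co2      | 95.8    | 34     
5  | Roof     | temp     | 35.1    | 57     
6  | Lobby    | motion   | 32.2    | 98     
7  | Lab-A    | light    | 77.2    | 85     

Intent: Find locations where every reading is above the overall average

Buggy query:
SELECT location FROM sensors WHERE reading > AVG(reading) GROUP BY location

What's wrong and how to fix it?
Bug: AVG() is an aggregate; it can't sit directly in WHERE

Fix: Compute the overall average in a scalar subquery and compare each group's MIN against it in HAVING

Corrected query:
SELECT location FROM sensors GROUP BY location HAVING MIN(reading) > (SELECT AVG(reading) FROM sensors)

Result:
location
--------
Basement
Lab-A   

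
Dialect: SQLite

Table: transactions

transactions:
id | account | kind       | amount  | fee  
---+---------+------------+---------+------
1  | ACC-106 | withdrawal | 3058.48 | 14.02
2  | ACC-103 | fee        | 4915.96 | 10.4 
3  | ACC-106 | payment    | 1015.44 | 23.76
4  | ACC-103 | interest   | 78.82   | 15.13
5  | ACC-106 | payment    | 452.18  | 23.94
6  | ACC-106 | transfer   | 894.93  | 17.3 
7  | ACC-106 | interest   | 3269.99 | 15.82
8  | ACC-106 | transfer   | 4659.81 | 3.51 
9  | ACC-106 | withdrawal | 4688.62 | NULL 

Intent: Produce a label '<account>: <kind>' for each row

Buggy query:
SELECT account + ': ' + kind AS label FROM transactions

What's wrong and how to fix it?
Bug: SQLite uses || for string concatenation; + coerces text to numbers (yielding 0)

Fix: Replace + with || to concatenate text

Corrected query:
SELECT account || ': ' || kind AS label FROM transactions

Result:
label              
-------------------
ACC-106: withdrawal
ACC-103: fee       
ACC-106: payment   
ACC-103: interest  
ACC-106: payment   
ACC-106: transfer  
ACC-106: interest  
ACC-106: transfer  
ACC-106: withdrawal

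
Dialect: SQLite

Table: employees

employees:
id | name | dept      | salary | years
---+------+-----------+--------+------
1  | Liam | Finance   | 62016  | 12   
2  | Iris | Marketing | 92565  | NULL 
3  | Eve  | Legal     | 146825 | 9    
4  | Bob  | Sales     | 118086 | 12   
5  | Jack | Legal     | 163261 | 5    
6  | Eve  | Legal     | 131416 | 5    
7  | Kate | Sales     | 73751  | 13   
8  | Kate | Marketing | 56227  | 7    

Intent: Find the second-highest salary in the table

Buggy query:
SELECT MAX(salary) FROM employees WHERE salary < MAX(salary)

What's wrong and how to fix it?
Bug: MAX(salary) on the right of the comparison is an aggregate-in-WHERE error

Fix: Compute the overall MAX in a subquery, then take MAX of rows below it

Corrected query:
SELECT MAX(salary) FROM employees WHERE salary < (SELECT MAX(salary) FROM employees)

Result:
MAX(salary)
-----------
146825     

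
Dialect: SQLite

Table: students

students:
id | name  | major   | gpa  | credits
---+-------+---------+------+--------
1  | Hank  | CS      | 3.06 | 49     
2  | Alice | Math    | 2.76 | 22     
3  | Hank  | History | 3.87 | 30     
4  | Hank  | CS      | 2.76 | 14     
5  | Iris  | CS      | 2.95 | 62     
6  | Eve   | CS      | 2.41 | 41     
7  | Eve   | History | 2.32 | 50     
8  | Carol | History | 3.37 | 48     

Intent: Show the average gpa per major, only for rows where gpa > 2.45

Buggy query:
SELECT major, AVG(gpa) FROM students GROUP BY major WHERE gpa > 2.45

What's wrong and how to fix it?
Bug: WHERE cannot follow GROUP BY

Fix: Place WHERE between FROM and GROUP BY

Corrected query:
SELECT major, AVG(gpa) FROM students WHERE gpa > 2.45 GROUP BY major

Result:
major   | AVG(gpa)
--------+---------
CS      | 2.923333
History | 3.62    
Math    | 2.76    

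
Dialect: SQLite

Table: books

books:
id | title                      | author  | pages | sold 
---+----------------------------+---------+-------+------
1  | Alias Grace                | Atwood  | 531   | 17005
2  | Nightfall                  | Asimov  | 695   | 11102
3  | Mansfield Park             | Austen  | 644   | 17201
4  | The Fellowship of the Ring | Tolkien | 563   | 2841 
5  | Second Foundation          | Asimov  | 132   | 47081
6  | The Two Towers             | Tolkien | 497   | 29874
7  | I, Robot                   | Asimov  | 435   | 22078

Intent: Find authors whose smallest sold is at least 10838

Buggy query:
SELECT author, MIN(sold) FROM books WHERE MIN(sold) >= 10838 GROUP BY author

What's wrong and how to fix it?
Bug: Aggregates like MIN are computed per group after WHERE runs

Fix: Use HAVING for the per-group MIN condition

Corrected query:
SELECT author, MIN(sold) FROM books GROUP BY author HAVING MIN(sold) >= 10838

Result:
author | MIN(sold)
-------+----------
Asimov | 11102    
Atwood | 17005    
Austen | 17201    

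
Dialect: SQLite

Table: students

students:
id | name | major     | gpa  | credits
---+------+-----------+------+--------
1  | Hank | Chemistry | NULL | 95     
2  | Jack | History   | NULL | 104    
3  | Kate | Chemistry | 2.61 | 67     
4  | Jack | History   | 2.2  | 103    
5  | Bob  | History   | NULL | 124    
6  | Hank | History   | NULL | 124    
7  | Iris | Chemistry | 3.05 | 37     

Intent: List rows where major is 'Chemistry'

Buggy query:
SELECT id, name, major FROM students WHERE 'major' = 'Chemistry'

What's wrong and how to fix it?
Bug: 'major' in single quotes is a string literal, not the column; the comparison is literal-vs-literal and never true

Fix: Remove the quotes around the column name (or use double quotes for an identifier)

Corrected query:
SELECT id, name, major FROM students WHERE major = 'Chemistry'

Result:
id | name | major    
---+------+----------
1  | Hank | Chemistry
3  | Kate | Chemistry
7  | Iris | Chemistry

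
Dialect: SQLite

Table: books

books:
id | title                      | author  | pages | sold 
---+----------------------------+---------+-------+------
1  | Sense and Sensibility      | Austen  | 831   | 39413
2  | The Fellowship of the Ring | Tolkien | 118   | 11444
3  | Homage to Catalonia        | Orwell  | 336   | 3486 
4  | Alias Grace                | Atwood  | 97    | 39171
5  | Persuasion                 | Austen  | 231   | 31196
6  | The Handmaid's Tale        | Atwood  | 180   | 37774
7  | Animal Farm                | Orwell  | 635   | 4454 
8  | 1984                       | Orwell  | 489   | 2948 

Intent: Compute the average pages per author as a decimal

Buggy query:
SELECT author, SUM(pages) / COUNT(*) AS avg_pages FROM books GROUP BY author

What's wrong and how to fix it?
Bug: SUM(pages) and COUNT(*) are both integers; the division truncates the fractional part

Fix: Multiply by 1.0 (or CAST to REAL) to force floating-point division

Corrected query:
SELECT author, SUM(pages) * 1.0 / COUNT(*) AS avg_pages FROM books GROUP BY author

Result:
author  | avg_pages 
--------+-----------
Atwood  | 138.5     
Austen  | 531       
Orwell  | 486.666667
Tolkien | 118       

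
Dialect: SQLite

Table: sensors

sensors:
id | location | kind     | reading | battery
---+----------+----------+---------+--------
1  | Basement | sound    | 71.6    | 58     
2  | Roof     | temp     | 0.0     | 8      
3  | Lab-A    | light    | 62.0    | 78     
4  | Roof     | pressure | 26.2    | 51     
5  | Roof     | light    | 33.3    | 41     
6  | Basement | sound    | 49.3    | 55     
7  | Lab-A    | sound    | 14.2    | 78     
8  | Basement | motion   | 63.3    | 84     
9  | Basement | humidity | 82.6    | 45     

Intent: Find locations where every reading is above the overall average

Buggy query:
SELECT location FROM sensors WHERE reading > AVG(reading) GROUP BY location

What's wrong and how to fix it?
Bug: WHERE evaluates per row before aggregation, so AVG() is unavailable

Fix: Compute the overall average in a scalar subquery and compare each group's MIN against it in HAVING

Corrected query:
SELECT location FROM sensors GROUP BY location HAVING MIN(reading) > (SELECT AVG(reading) FROM sensors)

Result:
location
--------
Basement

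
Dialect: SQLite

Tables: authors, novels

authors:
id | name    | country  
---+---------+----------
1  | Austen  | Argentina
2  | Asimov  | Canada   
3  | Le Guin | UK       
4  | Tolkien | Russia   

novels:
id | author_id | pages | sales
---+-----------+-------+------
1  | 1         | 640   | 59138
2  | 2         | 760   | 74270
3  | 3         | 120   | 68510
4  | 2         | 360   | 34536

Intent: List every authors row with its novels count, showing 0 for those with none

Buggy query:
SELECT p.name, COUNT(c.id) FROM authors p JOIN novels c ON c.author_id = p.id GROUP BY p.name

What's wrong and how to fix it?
Bug: An inner join excludes parents with zero children

Fix: Switch to LEFT JOIN to retain unmatched parent rows

Corrected query:
SELECT p.name, COUNT(c.id) FROM authors p LEFT JOIN novels c ON c.author_id = p.id GROUP BY p.name

Result:
name    | COUNT(c.id)
--------+------------
Asimov  | 2          
Austen  | 1          
Le Guin | 1          
Tolkien | 0          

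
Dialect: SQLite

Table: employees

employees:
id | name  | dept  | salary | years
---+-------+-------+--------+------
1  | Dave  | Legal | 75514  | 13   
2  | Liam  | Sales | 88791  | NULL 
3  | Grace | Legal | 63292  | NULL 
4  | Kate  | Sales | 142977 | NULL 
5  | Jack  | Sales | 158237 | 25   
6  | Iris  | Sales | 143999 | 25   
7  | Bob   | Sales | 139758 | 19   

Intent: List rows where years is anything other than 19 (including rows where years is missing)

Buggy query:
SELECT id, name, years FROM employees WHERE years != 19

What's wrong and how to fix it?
Bug: Inequality against NULL is unknown, not true; rows with NULL are dropped

Fix: Add an explicit OR years IS NULL to include the missing-value rows

Corrected query:
SELECT id, name, years FROM employees WHERE years != 19 OR years IS NULL

Result:
id | name  | years
---+-------+------
1  | Dave  | 13   
2  | Liam  | NULL 
3  | Grace | NULL 
4  | Kate  | NULL 
5  | Jack  | 25   
6  | Iris  | 25   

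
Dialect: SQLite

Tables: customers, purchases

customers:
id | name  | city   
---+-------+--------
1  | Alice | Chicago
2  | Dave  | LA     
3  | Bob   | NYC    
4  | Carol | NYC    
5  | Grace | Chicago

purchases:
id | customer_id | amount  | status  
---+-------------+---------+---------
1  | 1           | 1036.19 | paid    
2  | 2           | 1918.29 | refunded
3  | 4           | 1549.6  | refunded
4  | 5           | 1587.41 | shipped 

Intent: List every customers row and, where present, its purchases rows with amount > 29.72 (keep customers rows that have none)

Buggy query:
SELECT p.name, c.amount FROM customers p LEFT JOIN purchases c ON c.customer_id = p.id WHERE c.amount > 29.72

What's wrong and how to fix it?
Bug: A WHERE condition on the right-hand table after LEFT JOIN drops unmatched parents

Fix: Move the right-table condition into the ON clause so unmatched parents are kept

Corrected query:
SELECT p.name, c.amount FROM customers p LEFT JOIN purchases c ON c.customer_id = p.id AND c.amount > 29.72

Result:
name  | amount 
------+--------
Alice | 1036.19
Dave  | 1918.29
Bob   | NULL   
Carol | 1549.6 
Grace | 1587.41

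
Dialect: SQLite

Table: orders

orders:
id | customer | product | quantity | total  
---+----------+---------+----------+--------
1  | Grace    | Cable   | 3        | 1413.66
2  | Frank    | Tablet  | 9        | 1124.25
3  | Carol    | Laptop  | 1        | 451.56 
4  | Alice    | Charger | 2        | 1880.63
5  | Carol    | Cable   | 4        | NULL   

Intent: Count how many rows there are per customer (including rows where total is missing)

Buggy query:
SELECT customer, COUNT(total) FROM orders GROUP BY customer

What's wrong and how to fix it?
Bug: COUNT(total) skips NULLs, so groups with missing total are undercounted

Fix: Replace COUNT(total) with COUNT(*)

Corrected query:
SELECT customer, COUNT(*) FROM orders GROUP BY customer

Result:
customer | COUNT(*)
---------+---------
Alice    | 1       
Carol    | 2       
Frank    | 1       
Grace    | 1       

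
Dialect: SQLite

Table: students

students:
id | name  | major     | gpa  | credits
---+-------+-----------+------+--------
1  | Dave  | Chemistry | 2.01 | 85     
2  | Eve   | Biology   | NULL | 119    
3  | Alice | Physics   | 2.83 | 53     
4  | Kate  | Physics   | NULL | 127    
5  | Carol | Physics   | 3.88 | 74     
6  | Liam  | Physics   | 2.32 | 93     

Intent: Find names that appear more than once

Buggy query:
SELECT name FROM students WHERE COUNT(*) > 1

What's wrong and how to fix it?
Bug: COUNT(*) is an aggregate and cannot be used in WHERE

Fix: Group first, then use HAVING for the count condition

Corrected query:
SELECT name FROM students GROUP BY name HAVING COUNT(*) > 1

Result:
(no rows)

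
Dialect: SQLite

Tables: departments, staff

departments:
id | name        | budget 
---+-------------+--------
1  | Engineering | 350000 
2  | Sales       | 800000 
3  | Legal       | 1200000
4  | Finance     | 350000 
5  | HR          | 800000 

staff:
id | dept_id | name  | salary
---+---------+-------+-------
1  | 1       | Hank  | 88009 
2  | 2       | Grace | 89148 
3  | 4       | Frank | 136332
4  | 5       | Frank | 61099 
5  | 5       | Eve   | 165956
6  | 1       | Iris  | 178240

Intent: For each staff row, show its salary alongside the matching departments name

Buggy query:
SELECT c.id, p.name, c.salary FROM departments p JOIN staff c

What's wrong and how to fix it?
Bug: Missing join condition: each staff row is matched to all departments rows instead of just its own

Fix: Add ON c.dept_id = p.id to the JOIN

Corrected query:
SELECT c.id, p.name, c.salary FROM departments p JOIN staff c ON c.dept_id = p.id

Result:
id | name        | salary
---+-------------+-------
1  | Engineering | 88009 
2  | Sales       | 89148 
3  | Finance     | 136332
4  | HR          | 61099 
5  | HR          | 165956
6  | Engineering | 178240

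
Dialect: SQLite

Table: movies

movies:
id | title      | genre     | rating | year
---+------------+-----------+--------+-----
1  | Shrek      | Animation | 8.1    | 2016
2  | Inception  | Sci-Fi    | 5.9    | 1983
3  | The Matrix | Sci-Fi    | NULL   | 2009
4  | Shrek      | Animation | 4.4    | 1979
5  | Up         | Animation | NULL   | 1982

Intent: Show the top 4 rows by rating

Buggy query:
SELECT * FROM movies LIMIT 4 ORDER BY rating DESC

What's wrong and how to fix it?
Bug: ORDER BY cannot follow LIMIT; LIMIT is the final clause

Fix: Sort with ORDER BY, then apply LIMIT

Corrected query:
SELECT * FROM movies ORDER BY rating DESC LIMIT 4

Result:
id | title      | genre     | rating | year
---+------------+-----------+--------+-----
1  | Shrek      | Animation | 8.1    | 2016
2  | Inception  | Sci-Fi    | 5.9    | 1983
4  | Shrek      | Animation | 4.4    | 1979
3  | The Matrix | Sci-Fi    | NULL   | 2009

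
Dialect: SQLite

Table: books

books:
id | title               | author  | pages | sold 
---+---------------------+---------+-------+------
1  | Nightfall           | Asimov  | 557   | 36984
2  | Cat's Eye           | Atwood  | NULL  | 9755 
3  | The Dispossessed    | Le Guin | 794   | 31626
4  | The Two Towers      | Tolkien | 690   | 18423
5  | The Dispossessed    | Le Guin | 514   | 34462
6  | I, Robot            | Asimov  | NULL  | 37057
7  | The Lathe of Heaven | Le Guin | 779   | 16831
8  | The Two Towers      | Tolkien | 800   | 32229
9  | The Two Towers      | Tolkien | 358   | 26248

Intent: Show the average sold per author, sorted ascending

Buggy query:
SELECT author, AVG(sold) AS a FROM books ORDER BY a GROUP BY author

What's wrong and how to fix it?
Bug: ORDER BY appears before GROUP BY; SQL clause order requires GROUP BY first

Fix: Reorder: SELECT … FROM … GROUP BY … ORDER BY …

Corrected query:
SELECT author, AVG(sold) AS a FROM books GROUP BY author ORDER BY a

Result:
author  | a           
--------+-------------
Atwood  | 9755        
Tolkien | 25633.333333
Le Guin | 27639.666667
Asimov  | 37020.5     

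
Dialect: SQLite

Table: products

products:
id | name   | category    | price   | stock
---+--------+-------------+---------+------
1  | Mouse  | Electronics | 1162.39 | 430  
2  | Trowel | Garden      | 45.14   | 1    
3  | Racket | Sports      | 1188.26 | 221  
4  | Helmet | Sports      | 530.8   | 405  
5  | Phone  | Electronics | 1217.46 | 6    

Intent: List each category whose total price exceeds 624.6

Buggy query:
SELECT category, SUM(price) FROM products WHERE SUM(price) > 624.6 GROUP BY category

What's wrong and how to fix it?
Bug: WHERE runs before GROUP BY, so aggregates aren't available there

Fix: Move the aggregate condition to a HAVING clause

Corrected query:
SELECT category, SUM(price) FROM products GROUP BY category HAVING SUM(price) > 624.6

Result:
category    | SUM(price)
------------+-----------
Electronics | 2379.85   
Sports      | 1719.06   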